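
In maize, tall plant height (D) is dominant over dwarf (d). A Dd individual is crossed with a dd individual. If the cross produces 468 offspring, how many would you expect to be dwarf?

Punnett square for Dd × dd:
Offspring genotypes: 2 Dd, 2 dd
tall: 2, dwarf: 2
dwarf: 2 out of 4 → fraction 1/2
Expected count = 1/2 × 468 = 234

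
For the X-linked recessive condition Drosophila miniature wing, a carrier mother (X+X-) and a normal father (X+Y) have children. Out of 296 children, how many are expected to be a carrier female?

Cross: X+X- × X+Y
Offspring: 1 X+X+, 1 X+Y, 1 X+X-, 1 X-Y
Probability of a carrier female: 1/4
Expected count = 1/4 × 296 = 74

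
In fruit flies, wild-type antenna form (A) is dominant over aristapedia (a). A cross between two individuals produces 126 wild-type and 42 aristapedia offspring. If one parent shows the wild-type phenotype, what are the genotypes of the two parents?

Observed offspring: 126 wild-type, 42 aristapedia
The observed ratio simplifies to 3:1. Aristapedia (aa) offspring appear, so each parent must contribute one a allele. The parent stated to show wild-type carries A, so it is Aa. The other parent is then either Aa or aa: Aa × aa would give a 1:1 split, whereas Aa × Aa gives 3:1 — matching the data. So both parents are heterozygous (Aa × Aa).
Parent genotypes: Aa × Aa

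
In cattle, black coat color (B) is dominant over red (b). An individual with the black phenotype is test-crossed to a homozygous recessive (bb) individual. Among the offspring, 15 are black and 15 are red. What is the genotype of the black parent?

Test cross: ? × bb
Offspring: 15 black, 15 red — approximately 1:1.
A 1:1 ratio in a test cross indicates the unknown parent is heterozygous (Bb).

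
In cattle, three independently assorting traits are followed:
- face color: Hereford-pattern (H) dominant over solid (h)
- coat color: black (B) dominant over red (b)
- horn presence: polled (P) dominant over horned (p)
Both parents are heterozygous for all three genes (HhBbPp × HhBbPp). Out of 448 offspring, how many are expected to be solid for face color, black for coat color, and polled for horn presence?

Trihybrid cross: HhBbPp × HhBbPp
Each trait segregates independently with a 3:1 phenotypic ratio, so each gene contributes 3/4 (dominant) or 1/4 (recessive).
Target: solid (face color), black (coat color), polled (horn presence)
Probability = product of independent per-trait probabilities
= 1/4 × 3/4 × 3/4 = 9/64
Expected count = 9/64 × 448 = 63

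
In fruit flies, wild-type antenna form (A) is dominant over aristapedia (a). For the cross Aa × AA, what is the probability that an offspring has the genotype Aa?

Punnett square for Aa × AA:
Offspring genotypes: 2 AA, 2 Aa
Total offspring: 4
Count with target: 2
Probability: 2/4 = 1/2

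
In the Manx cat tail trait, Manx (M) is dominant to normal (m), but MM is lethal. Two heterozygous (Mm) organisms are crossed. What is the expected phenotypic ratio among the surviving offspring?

Cross: Mm × Mm
Punnett square offspring (before lethality): 1 MM, 2 Mm, 1 mm
The MM genotype is lethal (embryos die); surviving offspring: 2 Mm, 1 mm
Ratio: 2 Manx (tailless) : 1 normal-tailed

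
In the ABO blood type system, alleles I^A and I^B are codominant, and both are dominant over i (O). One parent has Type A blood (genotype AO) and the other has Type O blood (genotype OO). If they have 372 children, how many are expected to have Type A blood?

Cross: AO × OO
Possible offspring genotypes: 2 AO, 2 OO
Blood type counts: 2 Type A, 2 Type O
Probability of Type A: 2/4 = 1/2
Expected count = 1/2 × 372 = 186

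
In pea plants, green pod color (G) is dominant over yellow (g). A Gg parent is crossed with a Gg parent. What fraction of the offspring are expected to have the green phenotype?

Punnett square for Gg × Gg:
Offspring genotypes: 1 GG, 2 Gg, 1 gg
Total offspring: 4
Count with target: 3
Probability: 3/4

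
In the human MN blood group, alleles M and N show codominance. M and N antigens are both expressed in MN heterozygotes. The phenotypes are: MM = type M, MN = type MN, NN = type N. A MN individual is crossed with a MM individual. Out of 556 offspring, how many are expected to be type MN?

Punnett square for MN × MM:
Offspring genotypes: 2 MM, 2 MN
Phenotype counts: 2 type M, 2 type MN
type MN: 2 out of 4 → fraction 1/2
Expected count = 1/2 × 556 = 278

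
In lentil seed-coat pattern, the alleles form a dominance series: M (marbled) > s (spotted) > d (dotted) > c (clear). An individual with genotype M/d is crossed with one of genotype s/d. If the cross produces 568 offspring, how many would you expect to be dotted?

Cross: M/d × s/d
Allele dominance: M > s > d > c
Offspring genotypes: 1 M/s, 1 M/d, 1 s/d, 1 d/d
Phenotype counts: 2 marbled, 1 spotted, 1 dotted
dotted: 1 out of 4 → fraction 1/4
Expected count = 1/4 × 568 = 142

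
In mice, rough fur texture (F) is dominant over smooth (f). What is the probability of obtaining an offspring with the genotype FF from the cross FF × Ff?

Punnett square for FF × Ff:
Offspring genotypes: 2 FF, 2 Ff
Total offspring: 4
Count with target: 2
Probability: 2/4 = 1/2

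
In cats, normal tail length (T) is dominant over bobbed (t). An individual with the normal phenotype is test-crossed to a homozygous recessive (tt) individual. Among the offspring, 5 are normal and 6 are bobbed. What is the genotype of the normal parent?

Test cross: ? × tt
Offspring: 5 normal, 6 bobbed — approximately 1:1.
A 1:1 ratio in a test cross indicates the unknown parent is heterozygous (Tt).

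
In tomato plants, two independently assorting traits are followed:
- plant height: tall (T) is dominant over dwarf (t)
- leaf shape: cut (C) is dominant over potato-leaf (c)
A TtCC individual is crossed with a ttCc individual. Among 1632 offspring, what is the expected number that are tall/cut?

Dihybrid cross TtCC × ttCc — consider each gene separately:
plant height: Tt × tt → 2 Tt, 2 tt → 2 T_ : 2 tt (out of 4)
leaf shape: CC × Cc → 2 CC, 2 Cc → 4 C_ (out of 4)
Combine (counts out of 4 × 4 = 16): tall/cut (T_C_) = 2×4 = 8; dwarf/cut (ttC_) = 2×4 = 8
Phenotype counts (out of 16): 8 tall/cut, 8 dwarf/cut
tall/cut: 8 out of 16 → fraction 1/2
Expected count = 1/2 × 1632 = 816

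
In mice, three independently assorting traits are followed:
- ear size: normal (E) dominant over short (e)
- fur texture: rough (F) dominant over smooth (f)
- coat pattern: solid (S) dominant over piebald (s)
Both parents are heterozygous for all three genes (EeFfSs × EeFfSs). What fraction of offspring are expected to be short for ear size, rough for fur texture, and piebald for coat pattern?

Trihybrid cross: EeFfSs × EeFfSs
Each trait segregates independently with a 3:1 phenotypic ratio, so each gene contributes 3/4 (dominant) or 1/4 (recessive).
Target: short (ear size), rough (fur texture), piebald (coat pattern)
Probability = product of independent per-trait probabilities
= 1/4 × 3/4 × 1/4 = 3/64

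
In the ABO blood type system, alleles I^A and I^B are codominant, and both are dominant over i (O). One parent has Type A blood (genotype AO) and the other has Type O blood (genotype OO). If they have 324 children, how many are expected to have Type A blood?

Cross: AO × OO
Possible offspring genotypes: 2 AO, 2 OO
Blood type counts: 2 Type A, 2 Type O
Probability of Type A: 2/4 = 1/2
Expected count = 1/2 × 324 = 162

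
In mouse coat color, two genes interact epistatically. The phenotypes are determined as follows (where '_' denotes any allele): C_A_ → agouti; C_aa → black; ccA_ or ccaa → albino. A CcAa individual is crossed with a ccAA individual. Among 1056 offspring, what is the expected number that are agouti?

Cross: CcAa × ccAA — consider each gene separately:
C gene: Cc × cc → 2 Cc, 2 cc → 2 C_ : 2 cc (out of 4)
A gene: Aa × AA → 2 AA, 2 Aa → 4 A_ (out of 4)
Genotype classes (out of 4 × 4 = 16): C_A_ = 2×4 = 8; ccA_ = 2×4 = 8
Apply the phenotype rules: C_A_ (8) → agouti; ccA_ (8) → albino
Phenotype counts (out of 16): 8 agouti, 8 albino
agouti: 8 out of 16 → fraction 1/2
Expected count = 1/2 × 1056 = 528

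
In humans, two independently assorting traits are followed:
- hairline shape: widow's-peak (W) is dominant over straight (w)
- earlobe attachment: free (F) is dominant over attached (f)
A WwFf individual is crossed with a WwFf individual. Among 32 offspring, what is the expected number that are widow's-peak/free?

Dihybrid cross WwFf × WwFf — consider each gene separately:
hairline shape: Ww × Ww → 1 WW, 2 Ww, 1 ww → 3 W_ : 1 ww (out of 4)
earlobe attachment: Ff × Ff → 1 FF, 2 Ff, 1 ff → 3 F_ : 1 ff (out of 4)
Combine (counts out of 4 × 4 = 16): widow's-peak/free (W_F_) = 3×3 = 9; widow's-peak/attached (W_ff) = 3×1 = 3; straight/free (wwF_) = 1×3 = 3; straight/attached (wwff) = 1×1 = 1
Phenotype counts (out of 16): 9 widow's-peak/free, 3 widow's-peak/attached, 3 straight/free, 1 straight/attached
widow's-peak/free: 9 out of 16 → fraction 9/16
Expected count = 9/16 × 32 = 18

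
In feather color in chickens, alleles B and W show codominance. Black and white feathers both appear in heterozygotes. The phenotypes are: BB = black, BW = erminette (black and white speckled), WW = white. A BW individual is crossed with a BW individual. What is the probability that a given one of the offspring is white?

Punnett square for BW × BW:
Offspring genotypes: 1 BB, 2 BW, 1 WW
Phenotype counts: 1 black, 2 erminette (black and white speckled), 1 white
white: 1 out of 4
Probability: 1/4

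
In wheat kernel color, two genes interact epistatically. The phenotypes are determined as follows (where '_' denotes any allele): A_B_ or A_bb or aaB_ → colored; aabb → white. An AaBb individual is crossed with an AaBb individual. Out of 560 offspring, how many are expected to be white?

Cross: AaBb × AaBb — consider each gene separately:
A gene: Aa × Aa → 1 AA, 2 Aa, 1 aa → 3 A_ : 1 aa (out of 4)
B gene: Bb × Bb → 1 BB, 2 Bb, 1 bb → 3 B_ : 1 bb (out of 4)
Genotype classes (out of 4 × 4 = 16): A_B_ = 3×3 = 9; A_bb = 3×1 = 3; aaB_ = 1×3 = 3; aabb = 1×1 = 1
Apply the phenotype rules: A_B_ (9) + A_bb (3) + aaB_ (3) → colored; aabb (1) → white
Phenotype counts (out of 16): 15 colored, 1 white
white: 1 out of 16 → fraction 1/16
Expected count = 1/16 × 560 = 35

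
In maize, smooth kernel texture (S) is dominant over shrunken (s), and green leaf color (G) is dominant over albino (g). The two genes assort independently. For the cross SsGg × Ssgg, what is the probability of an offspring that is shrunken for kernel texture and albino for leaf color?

Dihybrid cross SsGg × Ssgg — consider each gene separately:
kernel texture: Ss × Ss → 1 SS, 2 Ss, 1 ss → 3 S_ : 1 ss (out of 4)
leaf color: Gg × gg → 2 Gg, 2 gg → 2 G_ : 2 gg (out of 4)
Looking for: shrunken (ss) and albino (gg)
P(shrunken) = 1/4, P(albino) = 2/4
P(both) = 1/4 × 2/4 = 2/16 = 1/8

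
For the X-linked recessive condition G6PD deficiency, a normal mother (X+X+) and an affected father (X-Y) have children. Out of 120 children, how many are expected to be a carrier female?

Cross: X+X+ × X-Y
Offspring: 2 X+X-, 2 X+Y
Probability of a carrier female: 2/4 = 1/2
Expected count = 1/2 × 120 = 60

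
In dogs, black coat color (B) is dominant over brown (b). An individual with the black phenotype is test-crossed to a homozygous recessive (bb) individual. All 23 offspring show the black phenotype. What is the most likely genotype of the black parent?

Test cross: ? × bb
All offspring are black.
If the unknown parent were heterozygous (Bb), about half of 23 offspring would be brown; none are. The unknown parent is most likely homozygous dominant (BB).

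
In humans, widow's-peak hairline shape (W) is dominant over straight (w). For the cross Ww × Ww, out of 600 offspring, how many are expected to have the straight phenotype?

Punnett square for Ww × Ww:
Offspring genotypes: 1 WW, 2 Ww, 1 ww
Total offspring: 4
Count with target: 1
Probability: 1/4
Expected count = 1/4 × 600 = 150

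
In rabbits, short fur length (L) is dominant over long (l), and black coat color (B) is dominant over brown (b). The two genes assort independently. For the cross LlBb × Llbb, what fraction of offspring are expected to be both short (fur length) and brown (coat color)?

Dihybrid cross LlBb × Llbb — consider each gene separately:
fur length: Ll × Ll → 1 LL, 2 Ll, 1 ll → 3 L_ : 1 ll (out of 4)
coat color: Bb × bb → 2 Bb, 2 bb → 2 B_ : 2 bb (out of 4)
Looking for: short (L_) and brown (bb)
P(short) = 3/4, P(brown) = 2/4
P(both) = 3/4 × 2/4 = 6/16 = 3/8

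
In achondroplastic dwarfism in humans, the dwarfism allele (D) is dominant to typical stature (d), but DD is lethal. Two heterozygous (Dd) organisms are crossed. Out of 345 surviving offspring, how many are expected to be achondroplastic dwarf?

Cross: Dd × Dd
Punnett square offspring (before lethality): 1 DD, 2 Dd, 1 dd
The DD genotype is lethal (embryos die); surviving offspring: 2 Dd, 1 dd
achondroplastic dwarf: 2 out of 3 → fraction 2/3
Expected count = 2/3 × 345 = 230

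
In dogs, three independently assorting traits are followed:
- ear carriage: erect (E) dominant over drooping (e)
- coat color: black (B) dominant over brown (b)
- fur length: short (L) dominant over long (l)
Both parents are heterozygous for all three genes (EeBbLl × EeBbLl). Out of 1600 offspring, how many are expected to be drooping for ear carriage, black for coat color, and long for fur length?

Trihybrid cross: EeBbLl × EeBbLl
Each trait segregates independently with a 3:1 phenotypic ratio, so each gene contributes 3/4 (dominant) or 1/4 (recessive).
Target: drooping (ear carriage), black (coat color), long (fur length)
Probability = product of independent per-trait probabilities
= 1/4 × 3/4 × 1/4 = 3/64
Expected count = 3/64 × 1600 = 75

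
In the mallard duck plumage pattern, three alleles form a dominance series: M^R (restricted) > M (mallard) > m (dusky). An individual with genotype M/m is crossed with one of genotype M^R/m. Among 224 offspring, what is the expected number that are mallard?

Cross: M/m × M^R/m
Allele dominance: M^R > M > m
Offspring genotypes: 1 M^R/M, 1 M/m, 1 M^R/m, 1 m/m
Phenotype counts: 2 restricted, 1 mallard, 1 dusky
mallard: 1 out of 4 → fraction 1/4
Expected count = 1/4 × 224 = 56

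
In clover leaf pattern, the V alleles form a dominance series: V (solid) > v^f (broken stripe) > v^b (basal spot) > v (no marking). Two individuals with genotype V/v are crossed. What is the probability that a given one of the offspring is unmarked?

Cross: V/v × V/v
Allele dominance: V > v^f > v^b > v
Offspring genotypes: 1 V/V, 2 V/v, 1 v/v
Phenotype counts: 3 solid, 1 unmarked
unmarked: 1 out of 4
Probability: 1/4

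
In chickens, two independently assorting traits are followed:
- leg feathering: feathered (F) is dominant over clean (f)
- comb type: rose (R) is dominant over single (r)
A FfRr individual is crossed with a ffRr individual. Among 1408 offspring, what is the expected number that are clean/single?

Dihybrid cross FfRr × ffRr — consider each gene separately:
leg feathering: Ff × ff → 2 Ff, 2 ff → 2 F_ : 2 ff (out of 4)
comb type: Rr × Rr → 1 RR, 2 Rr, 1 rr → 3 R_ : 1 rr (out of 4)
Combine (counts out of 4 × 4 = 16): feathered/rose (F_R_) = 2×3 = 6; feathered/single (F_rr) = 2×1 = 2; clean/rose (ffR_) = 2×3 = 6; clean/single (ffrr) = 2×1 = 2
Phenotype counts (out of 16): 6 feathered/rose, 2 feathered/single, 6 clean/rose, 2 clean/single
clean/single: 2 out of 16 → fraction 1/8
Expected count = 1/8 × 1408 = 176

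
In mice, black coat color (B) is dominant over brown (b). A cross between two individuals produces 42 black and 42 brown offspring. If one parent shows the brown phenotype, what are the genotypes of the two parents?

Observed offspring: 42 black, 42 brown
The observed ratio simplifies to 1:1. One parent shows brown, so its genotype must be bb. A 1:1 offspring split requires the other parent to be heterozygous (Bb).
Parent genotypes: bb × Bb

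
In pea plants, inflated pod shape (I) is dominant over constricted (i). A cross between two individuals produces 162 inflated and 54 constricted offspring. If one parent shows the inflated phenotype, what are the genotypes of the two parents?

Observed offspring: 162 inflated, 54 constricted
The observed ratio simplifies to 3:1. Constricted (ii) offspring appear, so each parent must contribute one i allele. The parent stated to show inflated carries I, so it is Ii. The other parent is then either Ii or ii: Ii × ii would give a 1:1 split, whereas Ii × Ii gives 3:1 — matching the data. So both parents are heterozygous (Ii × Ii).
Parent genotypes: Ii × Ii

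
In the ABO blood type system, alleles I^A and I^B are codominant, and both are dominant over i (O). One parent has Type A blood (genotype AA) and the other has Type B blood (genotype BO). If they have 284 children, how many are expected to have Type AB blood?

Cross: AA × BO
Possible offspring genotypes: 2 AB, 2 AO
Blood type counts: 2 Type AB, 2 Type A
Probability of Type AB: 2/4 = 1/2
Expected count = 1/2 × 284 = 142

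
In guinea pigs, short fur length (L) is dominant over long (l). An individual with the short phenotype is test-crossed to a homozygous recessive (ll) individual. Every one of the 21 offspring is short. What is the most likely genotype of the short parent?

Test cross: ? × ll
All offspring are short.
If the unknown parent were heterozygous (Ll), about half of 21 offspring would be long; none are. The unknown parent is most likely homozygous dominant (LL).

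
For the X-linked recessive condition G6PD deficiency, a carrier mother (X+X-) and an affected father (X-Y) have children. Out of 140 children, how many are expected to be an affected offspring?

Cross: X+X- × X-Y
Offspring: 1 X+X-, 1 X+Y, 1 X-X-, 1 X-Y
Probability of an affected offspring: 2/4 = 1/2
Expected count = 1/2 × 140 = 70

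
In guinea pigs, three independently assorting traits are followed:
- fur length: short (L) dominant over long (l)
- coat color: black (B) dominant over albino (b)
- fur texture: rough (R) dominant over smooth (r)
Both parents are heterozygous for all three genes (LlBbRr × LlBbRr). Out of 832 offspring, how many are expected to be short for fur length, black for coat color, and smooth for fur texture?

Trihybrid cross: LlBbRr × LlBbRr
Each trait segregates independently with a 3:1 phenotypic ratio, so each gene contributes 3/4 (dominant) or 1/4 (recessive).
Target: short (fur length), black (coat color), smooth (fur texture)
Probability = product of independent per-trait probabilities
= 3/4 × 3/4 × 1/4 = 9/64
Expected count = 9/64 × 832 = 117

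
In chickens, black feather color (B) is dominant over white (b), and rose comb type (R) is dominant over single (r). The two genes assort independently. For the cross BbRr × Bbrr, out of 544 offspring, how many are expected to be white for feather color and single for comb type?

Dihybrid cross BbRr × Bbrr — consider each gene separately:
feather color: Bb × Bb → 1 BB, 2 Bb, 1 bb → 3 B_ : 1 bb (out of 4)
comb type: Rr × rr → 2 Rr, 2 rr → 2 R_ : 2 rr (out of 4)
Looking for: white (bb) and single (rr)
P(white) = 1/4, P(single) = 2/4
P(both) = 1/4 × 2/4 = 2/16 = 1/8
Expected count = 1/8 × 544 = 68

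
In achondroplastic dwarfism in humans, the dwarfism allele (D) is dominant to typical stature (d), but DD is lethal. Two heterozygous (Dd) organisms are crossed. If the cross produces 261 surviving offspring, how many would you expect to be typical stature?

Cross: Dd × Dd
Punnett square offspring (before lethality): 1 DD, 2 Dd, 1 dd
The DD genotype is lethal (embryos die); surviving offspring: 2 Dd, 1 dd
typical stature: 1 out of 3 → fraction 1/3
Expected count = 1/3 × 261 = 87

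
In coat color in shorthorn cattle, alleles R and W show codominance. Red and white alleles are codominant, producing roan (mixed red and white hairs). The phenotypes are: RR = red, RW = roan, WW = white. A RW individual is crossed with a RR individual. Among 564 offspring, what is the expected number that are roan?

Punnett square for RW × RR:
Offspring genotypes: 2 RR, 2 RW
Phenotype counts: 2 red, 2 roan
roan: 2 out of 4 → fraction 1/2
Expected count = 1/2 × 564 = 282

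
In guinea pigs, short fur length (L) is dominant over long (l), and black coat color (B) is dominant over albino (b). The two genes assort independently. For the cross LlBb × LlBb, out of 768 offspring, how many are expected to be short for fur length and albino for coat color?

Dihybrid cross LlBb × LlBb — consider each gene separately:
fur length: Ll × Ll → 1 LL, 2 Ll, 1 ll → 3 L_ : 1 ll (out of 4)
coat color: Bb × Bb → 1 BB, 2 Bb, 1 bb → 3 B_ : 1 bb (out of 4)
Looking for: short (L_) and albino (bb)
P(short) = 3/4, P(albino) = 1/4
P(both) = 3/4 × 1/4 = 3/16
Expected count = 3/16 × 768 = 144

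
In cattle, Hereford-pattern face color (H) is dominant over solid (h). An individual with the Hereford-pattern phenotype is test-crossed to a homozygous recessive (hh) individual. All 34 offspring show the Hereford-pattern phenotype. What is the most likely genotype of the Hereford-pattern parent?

Test cross: ? × hh
All offspring are Hereford-pattern.
If the unknown parent were heterozygous (Hh), about half of 34 offspring would be solid; none are. The unknown parent is most likely homozygous dominant (HH).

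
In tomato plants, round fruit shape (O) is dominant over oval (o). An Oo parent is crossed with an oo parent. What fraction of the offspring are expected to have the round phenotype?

Punnett square for Oo × oo:
Offspring genotypes: 2 Oo, 2 oo
Total offspring: 4
Count with target: 2
Probability: 2/4 = 1/2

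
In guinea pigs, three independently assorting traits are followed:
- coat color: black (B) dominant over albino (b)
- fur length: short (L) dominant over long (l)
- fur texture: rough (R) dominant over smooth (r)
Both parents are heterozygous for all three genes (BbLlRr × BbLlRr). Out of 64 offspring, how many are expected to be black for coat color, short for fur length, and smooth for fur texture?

Trihybrid cross: BbLlRr × BbLlRr
Each trait segregates independently with a 3:1 phenotypic ratio, so each gene contributes 3/4 (dominant) or 1/4 (recessive).
Target: black (coat color), short (fur length), smooth (fur texture)
Probability = product of independent per-trait probabilities
= 3/4 × 3/4 × 1/4 = 9/64
Expected count = 9/64 × 64 = 9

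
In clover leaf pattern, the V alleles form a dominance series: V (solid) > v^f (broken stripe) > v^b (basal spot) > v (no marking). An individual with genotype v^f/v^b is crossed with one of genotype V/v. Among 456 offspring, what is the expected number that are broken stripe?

Cross: v^f/v^b × V/v
Allele dominance: V > v^f > v^b > v
Offspring genotypes: 1 V/v^f, 1 v^f/v, 1 V/v^b, 1 v^b/v
Phenotype counts: 2 solid, 1 broken stripe, 1 basal spot
broken stripe: 1 out of 4 → fraction 1/4
Expected count = 1/4 × 456 = 114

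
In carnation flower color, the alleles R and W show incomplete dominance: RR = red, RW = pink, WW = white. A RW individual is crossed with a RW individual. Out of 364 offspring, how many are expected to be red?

Punnett square for RW × RW:
Offspring genotypes: 1 RR, 2 RW, 1 WW
Phenotype counts: 1 red, 2 pink, 1 white
red: 1 out of 4 → fraction 1/4
Expected count = 1/4 × 364 = 91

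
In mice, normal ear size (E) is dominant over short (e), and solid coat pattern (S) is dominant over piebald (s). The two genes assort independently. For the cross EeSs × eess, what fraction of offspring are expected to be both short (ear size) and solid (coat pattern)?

Dihybrid cross EeSs × eess — consider each gene separately:
ear size: Ee × ee → 2 Ee, 2 ee → 2 E_ : 2 ee (out of 4)
coat pattern: Ss × ss → 2 Ss, 2 ss → 2 S_ : 2 ss (out of 4)
Looking for: short (ee) and solid (S_)
P(short) = 2/4, P(solid) = 2/4
P(both) = 2/4 × 2/4 = 4/16 = 1/4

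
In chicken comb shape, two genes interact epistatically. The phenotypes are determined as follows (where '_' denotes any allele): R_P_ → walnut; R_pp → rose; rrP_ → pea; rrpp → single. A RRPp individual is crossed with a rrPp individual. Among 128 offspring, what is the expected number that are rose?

Cross: RRPp × rrPp — consider each gene separately:
R gene: RR × rr → 4 Rr → 4 R_ (out of 4)
P gene: Pp × Pp → 1 PP, 2 Pp, 1 pp → 3 P_ : 1 pp (out of 4)
Genotype classes (out of 4 × 4 = 16): R_P_ = 4×3 = 12; R_pp = 4×1 = 4
Apply the phenotype rules: R_P_ (12) → walnut; R_pp (4) → rose
Phenotype counts (out of 16): 12 walnut, 4 rose
rose: 4 out of 16 → fraction 1/4
Expected count = 1/4 × 128 = 32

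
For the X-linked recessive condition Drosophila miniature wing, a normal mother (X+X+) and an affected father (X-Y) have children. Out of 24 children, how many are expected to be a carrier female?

Cross: X+X+ × X-Y
Offspring: 2 X+X-, 2 X+Y
Probability of a carrier female: 2/4 = 1/2
Expected count = 1/2 × 24 = 12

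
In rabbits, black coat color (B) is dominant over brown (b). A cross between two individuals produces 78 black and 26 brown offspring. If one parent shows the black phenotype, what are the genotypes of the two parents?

Observed offspring: 78 black, 26 brown
The observed ratio simplifies to 3:1. Brown (bb) offspring appear, so each parent must contribute one b allele. The parent stated to show black carries B, so it is Bb. The other parent is then either Bb or bb: Bb × bb would give a 1:1 split, whereas Bb × Bb gives 3:1 — matching the data. So both parents are heterozygous (Bb × Bb).
Parent genotypes: Bb × Bb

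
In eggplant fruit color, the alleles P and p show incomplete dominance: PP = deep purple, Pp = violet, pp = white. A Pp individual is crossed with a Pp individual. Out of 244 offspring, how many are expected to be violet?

Punnett square for Pp × Pp:
Offspring genotypes: 1 PP, 2 Pp, 1 pp
Phenotype counts: 1 deep purple, 2 violet, 1 white
violet: 2 out of 4 → fraction 1/2
Expected count = 1/2 × 244 = 122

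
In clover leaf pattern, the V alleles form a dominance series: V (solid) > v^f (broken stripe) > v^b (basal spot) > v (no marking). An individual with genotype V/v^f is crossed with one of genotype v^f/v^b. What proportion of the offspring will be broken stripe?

Cross: V/v^f × v^f/v^b
Allele dominance: V > v^f > v^b > v
Offspring genotypes: 1 V/v^f, 1 V/v^b, 1 v^f/v^f, 1 v^f/v^b
Phenotype counts: 2 solid, 2 broken stripe
broken stripe: 2 out of 4
Probability: 2/4 = 1/2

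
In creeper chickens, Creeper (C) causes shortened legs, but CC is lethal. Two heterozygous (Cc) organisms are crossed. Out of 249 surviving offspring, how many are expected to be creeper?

Cross: Cc × Cc
Punnett square offspring (before lethality): 1 CC, 2 Cc, 1 cc
The CC genotype is lethal (embryos die); surviving offspring: 2 Cc, 1 cc
creeper: 2 out of 3 → fraction 2/3
Expected count = 2/3 × 249 = 166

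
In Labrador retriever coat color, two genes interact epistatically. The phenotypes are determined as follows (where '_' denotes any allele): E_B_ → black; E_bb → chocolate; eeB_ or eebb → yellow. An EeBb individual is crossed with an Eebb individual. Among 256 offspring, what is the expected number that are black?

Cross: EeBb × Eebb — consider each gene separately:
E gene: Ee × Ee → 1 EE, 2 Ee, 1 ee → 3 E_ : 1 ee (out of 4)
B gene: Bb × bb → 2 Bb, 2 bb → 2 B_ : 2 bb (out of 4)
Genotype classes (out of 4 × 4 = 16): E_B_ = 3×2 = 6; E_bb = 3×2 = 6; eeB_ = 1×2 = 2; eebb = 1×2 = 2
Apply the phenotype rules: E_B_ (6) → black; E_bb (6) → chocolate; eeB_ (2) + eebb (2) → yellow
Phenotype counts (out of 16): 6 black, 6 chocolate, 4 yellow
black: 6 out of 16 → fraction 3/8
Expected count = 3/8 × 256 = 96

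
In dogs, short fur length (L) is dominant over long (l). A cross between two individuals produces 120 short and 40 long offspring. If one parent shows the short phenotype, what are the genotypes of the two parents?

Observed offspring: 120 short, 40 long
The observed ratio simplifies to 3:1. Long (ll) offspring appear, so each parent must contribute one l allele. The parent stated to show short carries L, so it is Ll. The other parent is then either Ll or ll: Ll × ll would give a 1:1 split, whereas Ll × Ll gives 3:1 — matching the data. So both parents are heterozygous (Ll × Ll).
Parent genotypes: Ll × Ll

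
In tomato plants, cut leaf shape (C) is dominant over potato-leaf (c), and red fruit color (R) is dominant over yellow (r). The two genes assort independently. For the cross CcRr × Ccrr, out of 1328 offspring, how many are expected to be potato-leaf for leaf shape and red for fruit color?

Dihybrid cross CcRr × Ccrr — consider each gene separately:
leaf shape: Cc × Cc → 1 CC, 2 Cc, 1 cc → 3 C_ : 1 cc (out of 4)
fruit color: Rr × rr → 2 Rr, 2 rr → 2 R_ : 2 rr (out of 4)
Looking for: potato-leaf (cc) and red (R_)
P(potato-leaf) = 1/4, P(red) = 2/4
P(both) = 1/4 × 2/4 = 2/16 = 1/8
Expected count = 1/8 × 1328 = 166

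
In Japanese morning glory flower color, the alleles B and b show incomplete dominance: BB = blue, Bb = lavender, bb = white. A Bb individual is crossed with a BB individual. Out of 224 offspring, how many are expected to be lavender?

Punnett square for Bb × BB:
Offspring genotypes: 2 BB, 2 Bb
Phenotype counts: 2 blue, 2 lavender
lavender: 2 out of 4 → fraction 1/2
Expected count = 1/2 × 224 = 112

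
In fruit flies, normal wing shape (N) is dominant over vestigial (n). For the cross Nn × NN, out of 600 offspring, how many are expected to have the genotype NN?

Punnett square for Nn × NN:
Offspring genotypes: 2 NN, 2 Nn
Total offspring: 4
Count with target: 2
Probability: 2/4 = 1/2
Expected count = 1/2 × 600 = 300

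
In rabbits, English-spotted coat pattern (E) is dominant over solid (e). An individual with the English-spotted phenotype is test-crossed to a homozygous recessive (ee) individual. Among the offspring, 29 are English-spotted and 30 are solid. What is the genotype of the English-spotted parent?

Test cross: ? × ee
Offspring: 29 English-spotted, 30 solid — approximately 1:1.
A 1:1 ratio in a test cross indicates the unknown parent is heterozygous (Ee).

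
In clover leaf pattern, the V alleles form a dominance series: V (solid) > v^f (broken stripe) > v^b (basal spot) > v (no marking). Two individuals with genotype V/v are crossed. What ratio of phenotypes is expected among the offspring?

Cross: V/v × V/v
Allele dominance: V > v^f > v^b > v
Offspring genotypes: 1 V/V, 2 V/v, 1 v/v
Phenotype counts: 3 solid, 1 unmarked
Ratio: 3 solid : 1 unmarked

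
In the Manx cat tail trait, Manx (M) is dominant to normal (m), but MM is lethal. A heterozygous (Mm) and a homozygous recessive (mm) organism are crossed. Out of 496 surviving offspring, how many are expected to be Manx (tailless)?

Cross: Mm × mm
Punnett square offspring (before lethality): 2 Mm, 2 mm
No MM offspring are produced in this cross.
Manx (tailless): 2 out of 4 → fraction 1/2
Expected count = 1/2 × 496 = 248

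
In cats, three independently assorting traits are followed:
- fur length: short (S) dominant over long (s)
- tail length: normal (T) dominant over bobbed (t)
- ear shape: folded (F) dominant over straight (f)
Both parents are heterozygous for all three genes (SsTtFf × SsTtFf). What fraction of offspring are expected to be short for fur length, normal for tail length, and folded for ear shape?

Trihybrid cross: SsTtFf × SsTtFf
Each trait segregates independently with a 3:1 phenotypic ratio, so each gene contributes 3/4 (dominant) or 1/4 (recessive).
Target: short (fur length), normal (tail length), folded (ear shape)
Probability = product of independent per-trait probabilities
= 3/4 × 3/4 × 3/4 = 27/64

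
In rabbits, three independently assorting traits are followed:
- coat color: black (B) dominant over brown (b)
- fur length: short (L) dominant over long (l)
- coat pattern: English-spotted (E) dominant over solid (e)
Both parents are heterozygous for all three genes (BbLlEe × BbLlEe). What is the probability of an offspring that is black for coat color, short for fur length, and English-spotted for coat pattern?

Trihybrid cross: BbLlEe × BbLlEe
Each trait segregates independently with a 3:1 phenotypic ratio, so each gene contributes 3/4 (dominant) or 1/4 (recessive).
Target: black (coat color), short (fur length), English-spotted (coat pattern)
Probability = product of independent per-trait probabilities
= 3/4 × 3/4 × 3/4 = 27/64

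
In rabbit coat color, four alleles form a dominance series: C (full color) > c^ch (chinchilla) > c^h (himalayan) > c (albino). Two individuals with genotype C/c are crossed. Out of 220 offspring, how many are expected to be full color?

Cross: C/c × C/c
Allele dominance: C > c^ch > c^h > c
Offspring genotypes: 1 C/C, 2 C/c, 1 c/c
Phenotype counts: 3 full color, 1 albino
full color: 3 out of 4 → fraction 3/4
Expected count = 3/4 × 220 = 165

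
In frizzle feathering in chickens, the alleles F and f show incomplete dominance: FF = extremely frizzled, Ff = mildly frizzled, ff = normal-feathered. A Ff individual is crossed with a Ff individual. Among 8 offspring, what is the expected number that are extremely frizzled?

Punnett square for Ff × Ff:
Offspring genotypes: 1 FF, 2 Ff, 1 ff
Phenotype counts: 1 extremely frizzled, 2 mildly frizzled, 1 normal-feathered
extremely frizzled: 1 out of 4 → fraction 1/4
Expected count = 1/4 × 8 = 2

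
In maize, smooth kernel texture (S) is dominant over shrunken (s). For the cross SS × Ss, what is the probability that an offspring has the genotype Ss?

Punnett square for SS × Ss:
Offspring genotypes: 2 SS, 2 Ss
Total offspring: 4
Count with target: 2
Probability: 2/4 = 1/2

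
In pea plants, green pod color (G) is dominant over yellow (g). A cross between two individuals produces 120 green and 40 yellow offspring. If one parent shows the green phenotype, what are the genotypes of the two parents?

Observed offspring: 120 green, 40 yellow
The observed ratio simplifies to 3:1. Yellow (gg) offspring appear, so each parent must contribute one g allele. The parent stated to show green carries G, so it is Gg. The other parent is then either Gg or gg: Gg × gg would give a 1:1 split, whereas Gg × Gg gives 3:1 — matching the data. So both parents are heterozygous (Gg × Gg).
Parent genotypes: Gg × Gg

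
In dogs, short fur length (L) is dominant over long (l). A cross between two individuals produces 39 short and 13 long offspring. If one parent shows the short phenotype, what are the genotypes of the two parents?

Observed offspring: 39 short, 13 long
The observed ratio simplifies to 3:1. Long (ll) offspring appear, so each parent must contribute one l allele. The parent stated to show short carries L, so it is Ll. The other parent is then either Ll or ll: Ll × ll would give a 1:1 split, whereas Ll × Ll gives 3:1 — matching the data. So both parents are heterozygous (Ll × Ll).
Parent genotypes: Ll × Ll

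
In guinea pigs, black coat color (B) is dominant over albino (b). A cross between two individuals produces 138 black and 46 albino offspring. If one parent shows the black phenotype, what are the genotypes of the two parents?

Observed offspring: 138 black, 46 albino
The observed ratio simplifies to 3:1. Albino (bb) offspring appear, so each parent must contribute one b allele. The parent stated to show black carries B, so it is Bb. The other parent is then either Bb or bb: Bb × bb would give a 1:1 split, whereas Bb × Bb gives 3:1 — matching the data. So both parents are heterozygous (Bb × Bb).
Parent genotypes: Bb × Bb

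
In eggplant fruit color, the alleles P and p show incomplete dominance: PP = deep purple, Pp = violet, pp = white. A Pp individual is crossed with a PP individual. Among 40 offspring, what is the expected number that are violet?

Punnett square for Pp × PP:
Offspring genotypes: 2 PP, 2 Pp
Phenotype counts: 2 deep purple, 2 violet
violet: 2 out of 4 → fraction 1/2
Expected count = 1/2 × 40 = 20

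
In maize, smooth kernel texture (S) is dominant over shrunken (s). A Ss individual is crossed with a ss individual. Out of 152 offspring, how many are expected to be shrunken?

Punnett square for Ss × ss:
Offspring genotypes: 2 Ss, 2 ss
smooth: 2, shrunken: 2
shrunken: 2 out of 4 → fraction 1/2
Expected count = 1/2 × 152 = 76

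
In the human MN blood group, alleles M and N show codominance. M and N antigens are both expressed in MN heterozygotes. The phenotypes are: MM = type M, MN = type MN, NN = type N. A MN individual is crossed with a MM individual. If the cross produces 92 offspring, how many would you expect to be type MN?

Punnett square for MN × MM:
Offspring genotypes: 2 MM, 2 MN
Phenotype counts: 2 type M, 2 type MN
type MN: 2 out of 4 → fraction 1/2
Expected count = 1/2 × 92 = 46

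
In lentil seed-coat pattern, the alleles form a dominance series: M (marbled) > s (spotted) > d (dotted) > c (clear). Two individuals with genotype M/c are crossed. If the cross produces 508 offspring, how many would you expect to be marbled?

Cross: M/c × M/c
Allele dominance: M > s > d > c
Offspring genotypes: 1 M/M, 2 M/c, 1 c/c
Phenotype counts: 3 marbled, 1 clear
marbled: 3 out of 4 → fraction 3/4
Expected count = 3/4 × 508 = 381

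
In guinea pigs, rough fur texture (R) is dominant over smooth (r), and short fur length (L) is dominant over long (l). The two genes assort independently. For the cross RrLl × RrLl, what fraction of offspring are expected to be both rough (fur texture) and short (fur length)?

Dihybrid cross RrLl × RrLl — consider each gene separately:
fur texture: Rr × Rr → 1 RR, 2 Rr, 1 rr → 3 R_ : 1 rr (out of 4)
fur length: Ll × Ll → 1 LL, 2 Ll, 1 ll → 3 L_ : 1 ll (out of 4)
Looking for: rough (R_) and short (L_)
P(rough) = 3/4, P(short) = 3/4
P(both) = 3/4 × 3/4 = 9/16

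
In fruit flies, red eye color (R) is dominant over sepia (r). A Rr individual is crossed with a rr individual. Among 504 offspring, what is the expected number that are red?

Punnett square for Rr × rr:
Offspring genotypes: 2 Rr, 2 rr
red: 2, sepia: 2
red: 2 out of 4 → fraction 1/2
Expected count = 1/2 × 504 = 252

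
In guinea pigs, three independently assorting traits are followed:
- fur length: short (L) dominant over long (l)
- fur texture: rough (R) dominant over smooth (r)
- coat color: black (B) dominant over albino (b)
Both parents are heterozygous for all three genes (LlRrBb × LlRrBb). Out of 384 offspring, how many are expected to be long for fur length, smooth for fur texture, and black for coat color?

Trihybrid cross: LlRrBb × LlRrBb
Each trait segregates independently with a 3:1 phenotypic ratio, so each gene contributes 3/4 (dominant) or 1/4 (recessive).
Target: long (fur length), smooth (fur texture), black (coat color)
Probability = product of independent per-trait probabilities
= 1/4 × 1/4 × 3/4 = 3/64
Expected count = 3/64 × 384 = 18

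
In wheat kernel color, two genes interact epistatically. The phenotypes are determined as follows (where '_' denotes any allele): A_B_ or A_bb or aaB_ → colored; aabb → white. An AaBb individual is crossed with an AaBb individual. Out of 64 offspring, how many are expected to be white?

Cross: AaBb × AaBb — consider each gene separately:
A gene: Aa × Aa → 1 AA, 2 Aa, 1 aa → 3 A_ : 1 aa (out of 4)
B gene: Bb × Bb → 1 BB, 2 Bb, 1 bb → 3 B_ : 1 bb (out of 4)
Genotype classes (out of 4 × 4 = 16): A_B_ = 3×3 = 9; A_bb = 3×1 = 3; aaB_ = 1×3 = 3; aabb = 1×1 = 1
Apply the phenotype rules: A_B_ (9) + A_bb (3) + aaB_ (3) → colored; aabb (1) → white
Phenotype counts (out of 16): 15 colored, 1 white
white: 1 out of 16 → fraction 1/16
Expected count = 1/16 × 64 = 4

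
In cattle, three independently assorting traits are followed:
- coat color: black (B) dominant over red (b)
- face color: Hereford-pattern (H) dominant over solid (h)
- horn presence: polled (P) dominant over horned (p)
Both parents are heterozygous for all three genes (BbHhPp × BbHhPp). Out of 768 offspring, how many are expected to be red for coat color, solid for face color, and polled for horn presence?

Trihybrid cross: BbHhPp × BbHhPp
Each trait segregates independently with a 3:1 phenotypic ratio, so each gene contributes 3/4 (dominant) or 1/4 (recessive).
Target: red (coat color), solid (face color), polled (horn presence)
Probability = product of independent per-trait probabilities
= 1/4 × 1/4 × 3/4 = 3/64
Expected count = 3/64 × 768 = 36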